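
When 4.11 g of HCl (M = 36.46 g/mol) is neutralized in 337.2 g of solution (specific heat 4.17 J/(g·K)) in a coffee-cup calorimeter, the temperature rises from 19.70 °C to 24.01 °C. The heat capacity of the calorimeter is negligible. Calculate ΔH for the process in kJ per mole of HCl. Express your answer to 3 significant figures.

ΔH = -53.8 kJ/mol

|ΔT| = |24.01 − 19.70| = 4.31 °C
|q_surr| = (337.2 × 4.17) × 4.31 = 1406.124 × 4.31 = 6060 J
n(HCl) = 4.11 / 36.46 = 0.1127 mol
Temperature rose, so q_rxn = −|q_surr| = -6.060 kJ
ΔH = q_rxn / n = -53.77 kJ/mol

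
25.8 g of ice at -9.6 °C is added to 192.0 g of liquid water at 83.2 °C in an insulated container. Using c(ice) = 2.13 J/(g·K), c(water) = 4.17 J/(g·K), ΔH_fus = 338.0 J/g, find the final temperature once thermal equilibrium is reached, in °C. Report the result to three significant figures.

Heat to bring ice to 0 °C and melt it: q₁ = 25.8×2.13×9.6 + 25.8×338.0 = 9248.0 J
Heat the water can supply cooling to 0 °C: 192.0×4.17×83.2 = 66613.2 J > q₁, so all ice melts.
Energy balance: 192.0×4.17×(83.2 − T) = 9248.0 + 25.8×4.17×(T − 0)
800.64(83.2 − T) = 9248.0 + 107.586 T
66613.2 − 9248.0 = 908.226 T
T = 57365.2 / 908.226 = 63.16 °C

T_f = 63.2 °C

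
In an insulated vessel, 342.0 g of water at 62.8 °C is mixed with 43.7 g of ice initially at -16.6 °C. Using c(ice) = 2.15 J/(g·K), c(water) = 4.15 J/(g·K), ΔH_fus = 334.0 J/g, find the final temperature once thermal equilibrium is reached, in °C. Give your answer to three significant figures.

T_f = 45.6 °C

Heat to bring ice to 0 °C and melt it: q₁ = 43.7×2.15×16.6 + 43.7×334.0 = 16155 J
Heat the water can supply cooling to 0 °C: 342.0×4.15×62.8 = 89132.0 J > q₁, so all ice melts.
Energy balance: 342.0×4.15×(62.8 − T) = 16155 + 43.7×4.15×(T − 0)
1419.3(62.8 − T) = 16155 + 181.355 T
89132.0 − 16155 = 1600.655 T
T = 72977.0 / 1600.655 = 45.59 °C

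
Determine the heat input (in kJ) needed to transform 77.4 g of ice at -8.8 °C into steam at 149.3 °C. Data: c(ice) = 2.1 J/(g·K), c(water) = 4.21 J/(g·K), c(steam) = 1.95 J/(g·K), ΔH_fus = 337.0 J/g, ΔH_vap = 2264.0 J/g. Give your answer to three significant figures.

q1 (heat ice -8.8→0.0 °C): 77.4 × 2.1 × 8.8 = 1430 J
q2 (melt at 0 °C): 77.4 × 337.0 = 26084 J
q3 (heat water 0.0→100.0 °C): 77.4 × 4.21 × 100.0 = 32585 J
q4 (vaporize at 100 °C): 77.4 × 2264.0 = 175234 J
q5 (heat steam 100.0→149.3 °C): 77.4 × 1.95 × 49.3 = 7441 J
Total: 1430 + 26084 + 32585 + 175234 + 7441 = 242774 J = 243 kJ

q = 243 kJ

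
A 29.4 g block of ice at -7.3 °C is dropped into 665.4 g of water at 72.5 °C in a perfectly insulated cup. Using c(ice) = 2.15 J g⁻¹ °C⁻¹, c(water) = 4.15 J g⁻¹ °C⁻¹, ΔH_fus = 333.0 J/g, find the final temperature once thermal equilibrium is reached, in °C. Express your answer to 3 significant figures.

T_f = 65.9 °C

Heat to bring ice to 0 °C and melt it: q₁ = 29.4×2.15×7.3 + 29.4×333.0 = 10252 J
Heat the water can supply cooling to 0 °C: 665.4×4.15×72.5 = 200202 J > q₁, so all ice melts.
Energy balance: 665.4×4.15×(72.5 − T) = 10252 + 29.4×4.15×(T − 0)
2761.41(72.5 − T) = 10252 + 122.01 T
200202 − 10252 = 2883.42 T
T = 189950 / 2883.42 = 65.88 °C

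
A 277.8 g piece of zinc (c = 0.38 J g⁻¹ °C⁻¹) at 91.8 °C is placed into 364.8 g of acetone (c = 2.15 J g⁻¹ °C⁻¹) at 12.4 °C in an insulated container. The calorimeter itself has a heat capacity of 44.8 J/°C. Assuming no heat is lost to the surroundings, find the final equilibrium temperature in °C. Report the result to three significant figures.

Heat lost by zinc = heat gained by acetone + calorimeter.
(277.8)(0.38)(91.8 − T) = [(364.8)(2.15) + 44.8](T − 12.4)
105.564 (91.8 − T) = 829.12 (T − 12.4)
9690.8 − 105.564 T = 829.12 T − 10281
19971.8 = 934.684 T
T = 21.37 °C

T_f = 21.4 °C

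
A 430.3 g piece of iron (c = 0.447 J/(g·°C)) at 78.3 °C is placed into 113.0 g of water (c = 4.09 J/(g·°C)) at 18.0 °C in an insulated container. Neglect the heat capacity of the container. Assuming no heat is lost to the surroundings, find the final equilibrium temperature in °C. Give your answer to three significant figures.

T_f = 35.7 °C

Heat lost by iron = heat gained by water.
(430.3)(0.447)(78.3 − T) = (113.0)(4.09)(T − 18.0)
192.3441 (78.3 − T) = 462.17 (T − 18.0)
15061 − 192.3441 T = 462.17 T − 8319.1
23380.1 = 654.5141 T
T = 35.72 °C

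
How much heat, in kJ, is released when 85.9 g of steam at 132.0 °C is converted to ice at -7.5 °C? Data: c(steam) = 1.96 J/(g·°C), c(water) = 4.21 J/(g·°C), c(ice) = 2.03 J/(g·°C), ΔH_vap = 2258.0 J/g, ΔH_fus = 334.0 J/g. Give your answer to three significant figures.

q = 266 kJ

q1 (cool steam 132.0→100 °C): 85.9 × 1.96 × 32.0 = 5388 J
q2 (condense at 100 °C): 85.9 × 2258.0 = 193962 J
q3 (cool water 100→0 °C): 85.9 × 4.21 × 100.0 = 36164 J
q4 (freeze at 0 °C): 85.9 × 334.0 = 28691 J
q5 (cool ice 0→-7.5 °C): 85.9 × 2.03 × 7.5 = 1308 J
Total: 5388 + 193962 + 36164 + 28691 + 1308 = 265513 J = 266 kJ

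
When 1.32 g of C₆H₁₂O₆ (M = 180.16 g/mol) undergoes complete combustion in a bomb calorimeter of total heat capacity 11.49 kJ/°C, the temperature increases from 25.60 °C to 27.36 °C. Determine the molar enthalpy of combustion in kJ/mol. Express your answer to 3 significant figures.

ΔT = 27.36 − 25.60 = 1.76 °C
q_cal = C_cal × ΔT = 11.49 × 1.76 = 20.2224 kJ
n = 1.32 / 180.16 = 0.007327 mol
q_rxn = −q_cal = -20.2224 kJ
ΔH = -20.2224 / 0.007327 = -2760 kJ/mol

ΔH = -2760 kJ/mol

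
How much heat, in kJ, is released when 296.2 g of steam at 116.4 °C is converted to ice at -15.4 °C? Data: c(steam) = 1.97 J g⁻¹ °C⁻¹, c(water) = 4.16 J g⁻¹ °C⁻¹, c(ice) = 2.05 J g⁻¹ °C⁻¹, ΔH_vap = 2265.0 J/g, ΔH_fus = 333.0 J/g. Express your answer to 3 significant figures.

q1 (cool steam 116.4→100 °C): 296.2 × 1.97 × 16.4 = 9570 J
q2 (condense at 100 °C): 296.2 × 2265.0 = 670893 J
q3 (cool water 100→0 °C): 296.2 × 4.16 × 100.0 = 123219 J
q4 (freeze at 0 °C): 296.2 × 333.0 = 98635 J
q5 (cool ice 0→-15.4 °C): 296.2 × 2.05 × 15.4 = 9351 J
Total: 9570 + 670893 + 123219 + 98635 + 9351 = 911668 J = 912 kJ

q = 912 kJ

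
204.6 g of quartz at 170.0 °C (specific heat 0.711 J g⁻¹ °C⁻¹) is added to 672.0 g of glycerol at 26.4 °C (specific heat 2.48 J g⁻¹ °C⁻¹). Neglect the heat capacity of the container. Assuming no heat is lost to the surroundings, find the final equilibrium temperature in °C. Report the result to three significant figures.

Heat lost by quartz = heat gained by glycerol.
(204.6)(0.711)(170.0 − T) = (672.0)(2.48)(T − 26.4)
145.4706 (170.0 − T) = 1666.56 (T − 26.4)
24730 − 145.4706 T = 1666.56 T − 43997
68727 = 1812.0306 T
T = 37.93 °C

T_f = 37.9 °C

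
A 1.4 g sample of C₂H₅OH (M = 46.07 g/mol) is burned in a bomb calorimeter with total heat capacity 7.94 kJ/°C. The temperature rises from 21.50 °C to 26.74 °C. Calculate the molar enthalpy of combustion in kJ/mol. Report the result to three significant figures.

ΔT = 26.74 − 21.50 = 5.24 °C
q_cal = C_cal × ΔT = 7.94 × 5.24 = 41.6056 kJ
n = 1.4 / 46.07 = 0.03039 mol
q_rxn = −q_cal = -41.6056 kJ
ΔH = -41.6056 / 0.03039 = -1369 kJ/mol

ΔH = -1370 kJ/mol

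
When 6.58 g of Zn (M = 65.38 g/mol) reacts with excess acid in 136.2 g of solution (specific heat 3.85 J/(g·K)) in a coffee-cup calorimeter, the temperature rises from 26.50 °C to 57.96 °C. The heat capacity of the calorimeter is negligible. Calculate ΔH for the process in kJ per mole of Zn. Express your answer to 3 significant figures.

ΔH = -164 kJ/mol

|ΔT| = |57.96 − 26.50| = 31.46 °C
|q_surr| = (136.2 × 3.85) × 31.46 = 524.37 × 31.46 = 16500 J
n(Zn) = 6.58 / 65.38 = 0.1006 mol
Temperature rose, so q_rxn = −|q_surr| = -16.50 kJ
ΔH = q_rxn / n = -164.0 kJ/mol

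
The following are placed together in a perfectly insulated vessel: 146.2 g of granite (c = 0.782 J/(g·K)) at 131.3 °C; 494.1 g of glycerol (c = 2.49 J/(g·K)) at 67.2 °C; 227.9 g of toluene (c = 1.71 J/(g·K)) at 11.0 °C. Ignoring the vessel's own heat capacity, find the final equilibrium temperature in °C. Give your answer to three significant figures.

Σ mᵢcᵢ(T − Tᵢ) = 0  ⇒  T = Σ mᵢcᵢTᵢ / Σ mᵢcᵢ
Σ mᵢcᵢ = 146.2×0.782 + 494.1×2.49 + 227.9×1.71 = 1734.3464
Σ mᵢcᵢTᵢ = 114.3284×131.3 + 1230.309×67.2 + 389.709×11.0 = 101970
T = 101970 / 1734.3464 = 58.79 °C

T_f = 58.8 °C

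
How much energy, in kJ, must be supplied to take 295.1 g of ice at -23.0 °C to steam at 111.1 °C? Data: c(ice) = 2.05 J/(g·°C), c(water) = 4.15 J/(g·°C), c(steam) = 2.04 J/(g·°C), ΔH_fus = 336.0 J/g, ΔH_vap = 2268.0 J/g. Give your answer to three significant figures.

q = 912 kJ

q1 (heat ice -23.0→0.0 °C): 295.1 × 2.05 × 23.0 = 13914 J
q2 (melt at 0 °C): 295.1 × 336.0 = 99154 J
q3 (heat water 0.0→100.0 °C): 295.1 × 4.15 × 100.0 = 122467 J
q4 (vaporize at 100 °C): 295.1 × 2268.0 = 669287 J
q5 (heat steam 100.0→111.1 °C): 295.1 × 2.04 × 11.1 = 6682 J
Total: 13914 + 99154 + 122467 + 669287 + 6682 = 911504 J = 912 kJ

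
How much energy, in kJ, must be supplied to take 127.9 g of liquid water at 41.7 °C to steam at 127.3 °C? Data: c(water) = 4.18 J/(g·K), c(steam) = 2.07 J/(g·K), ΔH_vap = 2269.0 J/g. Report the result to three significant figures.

q = 329 kJ

q1 (heat water 41.7→100.0 °C): 127.9 × 4.18 × 58.3 = 31168 J
q2 (vaporize at 100 °C): 127.9 × 2269.0 = 290205 J
q3 (heat steam 100.0→127.3 °C): 127.9 × 2.07 × 27.3 = 7228 J
Total: 31168 + 290205 + 7228 = 328601 J = 329 kJ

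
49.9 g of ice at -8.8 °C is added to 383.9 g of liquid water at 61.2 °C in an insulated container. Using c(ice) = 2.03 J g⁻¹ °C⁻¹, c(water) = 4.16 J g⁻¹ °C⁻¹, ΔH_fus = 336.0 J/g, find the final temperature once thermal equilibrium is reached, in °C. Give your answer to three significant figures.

Heat to bring ice to 0 °C and melt it: q₁ = 49.9×2.03×8.8 + 49.9×336.0 = 17658 J
Heat the water can supply cooling to 0 °C: 383.9×4.16×61.2 = 97737.9 J > q₁, so all ice melts.
Energy balance: 383.9×4.16×(61.2 − T) = 17658 + 49.9×4.16×(T − 0)
1597.024(61.2 − T) = 17658 + 207.584 T
97737.9 − 17658 = 1804.608 T
T = 80079.9 / 1804.608 = 44.38 °C

T_f = 44.4 °C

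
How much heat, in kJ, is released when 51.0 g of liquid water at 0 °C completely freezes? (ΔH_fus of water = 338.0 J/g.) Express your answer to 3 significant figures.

q = m × ΔH_fus = 51.0 × 338.0 = 17240 J = 17.2 kJ

q = 17.2 kJ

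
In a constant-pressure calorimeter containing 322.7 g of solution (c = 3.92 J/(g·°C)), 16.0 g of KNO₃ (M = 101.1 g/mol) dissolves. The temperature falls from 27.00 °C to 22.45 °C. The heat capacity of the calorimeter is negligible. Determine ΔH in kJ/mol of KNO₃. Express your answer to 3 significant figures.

|ΔT| = |22.45 − 27.00| = 4.55 °C
|q_surr| = (322.7 × 3.92) × 4.55 = 1264.984 × 4.55 = 5756 J
n(KNO₃) = 16.0 / 101.1 = 0.1583 mol
Temperature fell, so q_rxn = +|q_surr| = 5.756 kJ
ΔH = q_rxn / n = 36.36 kJ/mol

ΔH = 36.4 kJ/mol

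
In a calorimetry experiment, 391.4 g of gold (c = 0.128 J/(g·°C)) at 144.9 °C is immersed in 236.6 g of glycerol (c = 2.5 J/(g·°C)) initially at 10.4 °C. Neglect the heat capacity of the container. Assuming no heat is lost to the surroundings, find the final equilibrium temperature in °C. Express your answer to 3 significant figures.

T_f = 20.9 °C

Heat lost by gold = heat gained by glycerol.
(391.4)(0.128)(144.9 − T) = (236.6)(2.5)(T − 10.4)
50.0992 (144.9 − T) = 591.5 (T − 10.4)
7259.4 − 50.0992 T = 591.5 T − 6151.6
13411.0 = 641.5992 T
T = 20.90 °C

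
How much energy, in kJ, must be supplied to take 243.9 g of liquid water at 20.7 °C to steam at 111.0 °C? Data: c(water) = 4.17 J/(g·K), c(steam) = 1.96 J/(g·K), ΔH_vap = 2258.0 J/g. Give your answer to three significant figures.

q = 637 kJ

q1 (heat water 20.7→100.0 °C): 243.9 × 4.17 × 79.3 = 80653 J
q2 (vaporize at 100 °C): 243.9 × 2258.0 = 550726 J
q3 (heat steam 100.0→111.0 °C): 243.9 × 1.96 × 11.0 = 5258 J
Total: 80653 + 550726 + 5258 = 636637 J = 637 kJ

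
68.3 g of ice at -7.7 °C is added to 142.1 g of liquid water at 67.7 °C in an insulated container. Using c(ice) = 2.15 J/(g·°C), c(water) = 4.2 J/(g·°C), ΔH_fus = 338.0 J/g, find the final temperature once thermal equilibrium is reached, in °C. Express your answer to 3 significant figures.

Heat to bring ice to 0 °C and melt it: q₁ = 68.3×2.15×7.7 + 68.3×338.0 = 24216 J
Heat the water can supply cooling to 0 °C: 142.1×4.2×67.7 = 40404.7 J > q₁, so all ice melts.
Energy balance: 142.1×4.2×(67.7 − T) = 24216 + 68.3×4.2×(T − 0)
596.82(67.7 − T) = 24216 + 286.86 T
40404.7 − 24216 = 883.68 T
T = 16188.7 / 883.68 = 18.32 °C

T_f = 18.3 °C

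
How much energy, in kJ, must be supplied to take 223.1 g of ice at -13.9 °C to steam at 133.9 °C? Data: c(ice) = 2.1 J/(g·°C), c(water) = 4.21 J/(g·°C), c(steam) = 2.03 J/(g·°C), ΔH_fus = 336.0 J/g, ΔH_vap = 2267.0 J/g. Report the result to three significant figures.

q = 697 kJ

q1 (heat ice -13.9→0.0 °C): 223.1 × 2.1 × 13.9 = 6512 J
q2 (melt at 0 °C): 223.1 × 336.0 = 74962 J
q3 (heat water 0.0→100.0 °C): 223.1 × 4.21 × 100.0 = 93925 J
q4 (vaporize at 100 °C): 223.1 × 2267.0 = 505768 J
q5 (heat steam 100.0→133.9 °C): 223.1 × 2.03 × 33.9 = 15353 J
Total: 6512 + 74962 + 93925 + 505768 + 15353 = 696520 J = 697 kJ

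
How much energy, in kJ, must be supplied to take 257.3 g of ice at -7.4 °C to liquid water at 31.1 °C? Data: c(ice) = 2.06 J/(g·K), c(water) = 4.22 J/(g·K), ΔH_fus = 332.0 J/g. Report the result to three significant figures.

q1 (heat ice -7.4→0.0 °C): 257.3 × 2.06 × 7.4 = 3922 J
q2 (melt at 0 °C): 257.3 × 332.0 = 85424 J
q3 (heat water 0.0→31.1 °C): 257.3 × 4.22 × 31.1 = 33769 J
Total: 3922 + 85424 + 33769 = 123115 J = 123 kJ

q = 123 kJ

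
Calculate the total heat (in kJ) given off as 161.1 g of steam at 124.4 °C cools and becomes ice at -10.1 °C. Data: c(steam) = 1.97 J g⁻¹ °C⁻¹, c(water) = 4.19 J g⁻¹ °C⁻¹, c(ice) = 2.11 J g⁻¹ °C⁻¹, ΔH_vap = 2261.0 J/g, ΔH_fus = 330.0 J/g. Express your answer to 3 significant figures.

q = 496 kJ

q1 (cool steam 124.4→100 °C): 161.1 × 1.97 × 24.4 = 7744 J
q2 (condense at 100 °C): 161.1 × 2261.0 = 364247 J
q3 (cool water 100→0 °C): 161.1 × 4.19 × 100.0 = 67501 J
q4 (freeze at 0 °C): 161.1 × 330.0 = 53163 J
q5 (cool ice 0→-10.1 °C): 161.1 × 2.11 × 10.1 = 3433 J
Total: 7744 + 364247 + 67501 + 53163 + 3433 = 496088 J = 496 kJ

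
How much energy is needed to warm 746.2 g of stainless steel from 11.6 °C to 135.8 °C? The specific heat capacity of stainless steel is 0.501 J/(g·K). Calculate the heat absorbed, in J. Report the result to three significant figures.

q = m c ΔT = 746.2 × 0.501 × (135.8 − 11.6)
q = 746.2 × 0.501 × 124.2 = 46430 J

q = 46400 J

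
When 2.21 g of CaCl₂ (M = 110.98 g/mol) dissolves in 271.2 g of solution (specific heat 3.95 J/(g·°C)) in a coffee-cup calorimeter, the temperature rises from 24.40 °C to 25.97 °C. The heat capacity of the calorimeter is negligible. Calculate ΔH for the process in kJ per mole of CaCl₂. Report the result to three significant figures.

|ΔT| = |25.97 − 24.40| = 1.57 °C
|q_surr| = (271.2 × 3.95) × 1.57 = 1071.24 × 1.57 = 1682 J
n(CaCl₂) = 2.21 / 110.98 = 0.01991 mol
Temperature rose, so q_rxn = −|q_surr| = -1.682 kJ
ΔH = q_rxn / n = -84.48 kJ/mol

ΔH = -84.5 kJ/mol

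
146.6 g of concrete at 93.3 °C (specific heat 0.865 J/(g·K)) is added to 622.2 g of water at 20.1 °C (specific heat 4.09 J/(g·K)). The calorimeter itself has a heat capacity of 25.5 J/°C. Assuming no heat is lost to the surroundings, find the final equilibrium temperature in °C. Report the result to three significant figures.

T_f = 23.5 °C

Heat lost by concrete = heat gained by water + calorimeter.
(146.6)(0.865)(93.3 − T) = [(622.2)(4.09) + 25.5](T − 20.1)
126.809 (93.3 − T) = 2570.298 (T − 20.1)
11831 − 126.809 T = 2570.298 T − 51663
63494 = 2697.107 T
T = 23.54 °C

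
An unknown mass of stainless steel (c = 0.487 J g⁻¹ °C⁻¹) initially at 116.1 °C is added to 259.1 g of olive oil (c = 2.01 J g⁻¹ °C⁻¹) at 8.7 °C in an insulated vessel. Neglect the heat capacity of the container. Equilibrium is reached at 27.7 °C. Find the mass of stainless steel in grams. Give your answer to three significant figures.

m = 230 g

q_gained = (259.1 × 2.01) × (27.7 − 8.7) = 9895 J
q_lost = m × 0.487 × (116.1 − 27.7) = 43.0508 m
m = 9895 / 43.0508 = 230 g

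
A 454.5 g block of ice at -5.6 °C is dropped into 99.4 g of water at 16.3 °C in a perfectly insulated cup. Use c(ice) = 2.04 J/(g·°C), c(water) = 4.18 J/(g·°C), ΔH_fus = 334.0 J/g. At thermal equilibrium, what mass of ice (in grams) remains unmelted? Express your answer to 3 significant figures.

Heat to warm all ice to 0 °C: 454.5×2.04×5.6 = 5192.2 J
Heat released by water cooling to 0 °C: 99.4×4.18×16.3 = 6772.5 J
6772.5 J < 5192.2 + 454.5×334.0 = 156995.2 J, so not all ice melts; final T = 0 °C.
Heat left for melting: 6772.5 − 5192.2 = 1580.3 J
Mass melted = 1580.3 / 334.0 = 4.731 g
Ice remaining = 454.5 − 4.731 = 449.769 g

m_ice remaining = 450 g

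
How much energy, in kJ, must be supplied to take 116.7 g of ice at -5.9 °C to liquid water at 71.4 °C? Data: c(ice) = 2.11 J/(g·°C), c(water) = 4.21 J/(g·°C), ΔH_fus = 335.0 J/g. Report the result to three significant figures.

q = 75.6 kJ

q1 (heat ice -5.9→0.0 °C): 116.7 × 2.11 × 5.9 = 1453 J
q2 (melt at 0 °C): 116.7 × 335.0 = 39095 J
q3 (heat water 0.0→71.4 °C): 116.7 × 4.21 × 71.4 = 35079 J
Total: 1453 + 39095 + 35079 = 75627 J = 75.6 kJ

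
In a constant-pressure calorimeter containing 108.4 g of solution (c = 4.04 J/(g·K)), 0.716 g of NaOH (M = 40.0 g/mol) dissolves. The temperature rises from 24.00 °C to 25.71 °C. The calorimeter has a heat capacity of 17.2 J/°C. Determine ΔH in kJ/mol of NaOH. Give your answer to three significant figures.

|ΔT| = |25.71 − 24.00| = 1.71 °C
|q_surr| = (108.4 × 4.04 + 17.2) × 1.71 = 455.136 × 1.71 = 778.3 J
n(NaOH) = 0.716 / 40.0 = 0.01790 mol
Temperature rose, so q_rxn = −|q_surr| = -0.7783 kJ
ΔH = q_rxn / n = -43.48 kJ/mol

ΔH = -43.5 kJ/mol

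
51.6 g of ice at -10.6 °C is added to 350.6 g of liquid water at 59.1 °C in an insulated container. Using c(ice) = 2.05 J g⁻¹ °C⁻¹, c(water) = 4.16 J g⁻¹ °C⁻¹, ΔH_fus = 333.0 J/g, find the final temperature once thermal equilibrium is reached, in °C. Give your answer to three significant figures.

T_f = 40.6 °C

Heat to bring ice to 0 °C and melt it: q₁ = 51.6×2.05×10.6 + 51.6×333.0 = 18304 J
Heat the water can supply cooling to 0 °C: 350.6×4.16×59.1 = 86197.1 J > q₁, so all ice melts.
Energy balance: 350.6×4.16×(59.1 − T) = 18304 + 51.6×4.16×(T − 0)
1458.496(59.1 − T) = 18304 + 214.656 T
86197.1 − 18304 = 1673.152 T
T = 67893.1 / 1673.152 = 40.58 °C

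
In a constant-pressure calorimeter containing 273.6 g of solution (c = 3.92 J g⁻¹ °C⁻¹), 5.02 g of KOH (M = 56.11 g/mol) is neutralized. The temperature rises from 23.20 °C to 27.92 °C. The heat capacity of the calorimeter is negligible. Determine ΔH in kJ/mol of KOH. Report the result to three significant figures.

ΔH = -56.6 kJ/mol

|ΔT| = |27.92 − 23.20| = 4.72 °C
|q_surr| = (273.6 × 3.92) × 4.72 = 1072.512 × 4.72 = 5062 J
n(KOH) = 5.02 / 56.11 = 0.08947 mol
Temperature rose, so q_rxn = −|q_surr| = -5.062 kJ
ΔH = q_rxn / n = -56.58 kJ/mol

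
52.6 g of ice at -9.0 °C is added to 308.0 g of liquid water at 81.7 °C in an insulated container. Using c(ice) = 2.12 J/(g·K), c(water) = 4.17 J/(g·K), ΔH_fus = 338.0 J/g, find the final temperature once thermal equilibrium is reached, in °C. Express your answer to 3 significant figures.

Heat to bring ice to 0 °C and melt it: q₁ = 52.6×2.12×9.0 + 52.6×338.0 = 18782 J
Heat the water can supply cooling to 0 °C: 308.0×4.17×81.7 = 104932 J > q₁, so all ice melts.
Energy balance: 308.0×4.17×(81.7 − T) = 18782 + 52.6×4.17×(T − 0)
1284.36(81.7 − T) = 18782 + 219.342 T
104932 − 18782 = 1503.702 T
T = 86150 / 1503.702 = 57.29 °C

T_f = 57.3 °C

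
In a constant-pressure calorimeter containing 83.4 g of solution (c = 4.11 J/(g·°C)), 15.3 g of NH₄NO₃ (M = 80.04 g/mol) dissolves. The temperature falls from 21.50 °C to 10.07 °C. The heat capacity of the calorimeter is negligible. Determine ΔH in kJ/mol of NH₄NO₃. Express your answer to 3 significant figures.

|ΔT| = |10.07 − 21.50| = 11.43 °C
|q_surr| = (83.4 × 4.11) × 11.43 = 342.774 × 11.43 = 3918 J
n(NH₄NO₃) = 15.3 / 80.04 = 0.1912 mol
Temperature fell, so q_rxn = +|q_surr| = 3.918 kJ
ΔH = q_rxn / n = 20.49 kJ/mol

ΔH = 20.5 kJ/mol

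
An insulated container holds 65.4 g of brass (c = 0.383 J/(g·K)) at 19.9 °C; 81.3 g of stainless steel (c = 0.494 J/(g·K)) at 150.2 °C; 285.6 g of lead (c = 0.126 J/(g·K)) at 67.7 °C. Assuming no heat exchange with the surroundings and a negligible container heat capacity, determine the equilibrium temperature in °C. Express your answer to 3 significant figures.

Σ mᵢcᵢ(T − Tᵢ) = 0  ⇒  T = Σ mᵢcᵢTᵢ / Σ mᵢcᵢ
Σ mᵢcᵢ = 65.4×0.383 + 81.3×0.494 + 285.6×0.126 = 101.1960
Σ mᵢcᵢTᵢ = 25.0482×19.9 + 40.1622×150.2 + 35.9856×67.7 = 8967.0
T = 8967.0 / 101.1960 = 88.61 °C

T_f = 88.6 °C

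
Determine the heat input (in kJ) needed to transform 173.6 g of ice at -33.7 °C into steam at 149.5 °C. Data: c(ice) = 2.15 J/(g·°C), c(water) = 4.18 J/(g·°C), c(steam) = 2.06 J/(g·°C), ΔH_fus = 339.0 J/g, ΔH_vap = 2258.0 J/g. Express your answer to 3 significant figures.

q = 554 kJ

q1 (heat ice -33.7→0.0 °C): 173.6 × 2.15 × 33.7 = 12578 J
q2 (melt at 0 °C): 173.6 × 339.0 = 58850 J
q3 (heat water 0.0→100.0 °C): 173.6 × 4.18 × 100.0 = 72565 J
q4 (vaporize at 100 °C): 173.6 × 2258.0 = 391989 J
q5 (heat steam 100.0→149.5 °C): 173.6 × 2.06 × 49.5 = 17702 J
Total: 12578 + 58850 + 72565 + 391989 + 17702 = 553684 J = 554 kJ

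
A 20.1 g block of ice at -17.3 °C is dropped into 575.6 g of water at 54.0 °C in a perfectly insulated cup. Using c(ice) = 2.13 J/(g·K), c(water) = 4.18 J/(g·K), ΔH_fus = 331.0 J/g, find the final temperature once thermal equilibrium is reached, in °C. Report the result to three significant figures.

T_f = 49.2 °C

Heat to bring ice to 0 °C and melt it: q₁ = 20.1×2.13×17.3 + 20.1×331.0 = 7393.8 J
Heat the water can supply cooling to 0 °C: 575.6×4.18×54.0 = 129924 J > q₁, so all ice melts.
Energy balance: 575.6×4.18×(54.0 − T) = 7393.8 + 20.1×4.18×(T − 0)
2406.008(54.0 − T) = 7393.8 + 84.018 T
129924 − 7393.8 = 2490.026 T
T = 122530.2 / 2490.026 = 49.21 °C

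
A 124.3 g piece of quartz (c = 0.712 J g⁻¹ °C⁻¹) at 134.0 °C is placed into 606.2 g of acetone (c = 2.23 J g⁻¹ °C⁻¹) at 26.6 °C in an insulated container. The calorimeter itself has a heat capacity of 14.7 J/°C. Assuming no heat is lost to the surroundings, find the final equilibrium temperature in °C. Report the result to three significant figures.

T_f = 33.1 °C

Heat lost by quartz = heat gained by acetone + calorimeter.
(124.3)(0.712)(134.0 − T) = [(606.2)(2.23) + 14.7](T − 26.6)
88.5016 (134.0 − T) = 1366.526 (T − 26.6)
11859 − 88.5016 T = 1366.526 T − 36350
48209 = 1455.0276 T
T = 33.13 °C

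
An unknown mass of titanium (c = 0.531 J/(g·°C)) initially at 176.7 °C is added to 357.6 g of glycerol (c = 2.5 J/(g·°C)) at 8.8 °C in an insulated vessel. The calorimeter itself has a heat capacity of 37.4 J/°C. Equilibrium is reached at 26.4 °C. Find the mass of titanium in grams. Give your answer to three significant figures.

q_gained = (357.6 × 2.5 + 37.4) × (26.4 − 8.8) = 16390 J
q_lost = m × 0.531 × (176.7 − 26.4) = 79.8093 m
m = 16390 / 79.8093 = 205 g

m = 205 g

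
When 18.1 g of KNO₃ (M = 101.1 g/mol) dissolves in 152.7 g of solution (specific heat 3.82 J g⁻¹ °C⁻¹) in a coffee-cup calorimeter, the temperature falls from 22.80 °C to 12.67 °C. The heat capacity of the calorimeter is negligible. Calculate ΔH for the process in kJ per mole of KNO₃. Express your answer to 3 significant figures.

|ΔT| = |12.67 − 22.80| = 10.13 °C
|q_surr| = (152.7 × 3.82) × 10.13 = 583.314 × 10.13 = 5909 J
n(KNO₃) = 18.1 / 101.1 = 0.1790 mol
Temperature fell, so q_rxn = +|q_surr| = 5.909 kJ
ΔH = q_rxn / n = 33.01 kJ/mol

ΔH = 33.0 kJ/mol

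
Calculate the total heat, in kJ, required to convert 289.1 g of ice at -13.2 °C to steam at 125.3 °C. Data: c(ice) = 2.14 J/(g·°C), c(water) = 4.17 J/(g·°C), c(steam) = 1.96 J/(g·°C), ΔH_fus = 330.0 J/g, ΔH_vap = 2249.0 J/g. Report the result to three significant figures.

q = 889 kJ

q1 (heat ice -13.2→0.0 °C): 289.1 × 2.14 × 13.2 = 8166 J
q2 (melt at 0 °C): 289.1 × 330.0 = 95403 J
q3 (heat water 0.0→100.0 °C): 289.1 × 4.17 × 100.0 = 120555 J
q4 (vaporize at 100 °C): 289.1 × 2249.0 = 650186 J
q5 (heat steam 100.0→125.3 °C): 289.1 × 1.96 × 25.3 = 14336 J
Total: 8166 + 95403 + 120555 + 650186 + 14336 = 888646 J = 889 kJ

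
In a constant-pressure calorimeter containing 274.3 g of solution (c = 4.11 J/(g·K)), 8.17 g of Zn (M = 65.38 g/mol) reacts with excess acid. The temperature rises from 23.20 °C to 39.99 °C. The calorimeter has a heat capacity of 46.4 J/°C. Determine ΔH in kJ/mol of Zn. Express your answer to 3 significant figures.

|ΔT| = |39.99 − 23.20| = 16.79 °C
|q_surr| = (274.3 × 4.11 + 46.4) × 16.79 = 1173.773 × 16.79 = 19710 J
n(Zn) = 8.17 / 65.38 = 0.1250 mol
Temperature rose, so q_rxn = −|q_surr| = -19.71 kJ
ΔH = q_rxn / n = -157.7 kJ/mol

ΔH = -158 kJ/mol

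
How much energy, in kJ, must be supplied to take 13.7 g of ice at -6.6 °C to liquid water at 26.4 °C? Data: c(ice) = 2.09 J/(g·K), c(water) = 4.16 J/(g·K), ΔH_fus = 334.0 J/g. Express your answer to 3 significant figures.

q = 6.27 kJ

q1 (heat ice -6.6→0.0 °C): 13.7 × 2.09 × 6.6 = 189 J
q2 (melt at 0 °C): 13.7 × 334.0 = 4576 J
q3 (heat water 0.0→26.4 °C): 13.7 × 4.16 × 26.4 = 1505 J
Total: 189 + 4576 + 1505 = 6270 J = 6.27 kJ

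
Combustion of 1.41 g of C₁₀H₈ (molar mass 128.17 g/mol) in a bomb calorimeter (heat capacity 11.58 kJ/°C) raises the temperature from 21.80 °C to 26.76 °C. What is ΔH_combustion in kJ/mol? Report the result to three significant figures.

ΔH = -5220 kJ/mol

ΔT = 26.76 − 21.80 = 4.96 °C
q_cal = C_cal × ΔT = 11.58 × 4.96 = 57.4368 kJ
n = 1.41 / 128.17 = 0.01100 mol
q_rxn = −q_cal = -57.4368 kJ
ΔH = -57.4368 / 0.01100 = -5222 kJ/mol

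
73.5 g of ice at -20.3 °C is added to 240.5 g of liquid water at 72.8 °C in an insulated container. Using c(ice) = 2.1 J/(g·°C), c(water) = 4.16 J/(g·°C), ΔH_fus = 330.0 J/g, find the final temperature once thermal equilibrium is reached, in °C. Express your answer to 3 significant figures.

Heat to bring ice to 0 °C and melt it: q₁ = 73.5×2.1×20.3 + 73.5×330.0 = 27388 J
Heat the water can supply cooling to 0 °C: 240.5×4.16×72.8 = 72834.9 J > q₁, so all ice melts.
Energy balance: 240.5×4.16×(72.8 − T) = 27388 + 73.5×4.16×(T − 0)
1000.48(72.8 − T) = 27388 + 305.76 T
72834.9 − 27388 = 1306.24 T
T = 45446.9 / 1306.24 = 34.79 °C

T_f = 34.8 °C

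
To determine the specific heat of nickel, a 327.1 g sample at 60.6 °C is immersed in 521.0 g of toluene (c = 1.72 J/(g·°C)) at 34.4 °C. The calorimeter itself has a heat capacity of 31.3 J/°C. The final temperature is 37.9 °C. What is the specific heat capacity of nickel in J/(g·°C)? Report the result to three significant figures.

q_gained = (521.0 × 1.72 + 31.3) × (37.9 − 34.4) = 3246 J
q_lost = 327.1 × c × (60.6 − 37.9) = 7425.17 c
Set equal: c = 3246 / 7425.17 = 0.437 J/(g·°C)

c = 0.437 J/(g·°C)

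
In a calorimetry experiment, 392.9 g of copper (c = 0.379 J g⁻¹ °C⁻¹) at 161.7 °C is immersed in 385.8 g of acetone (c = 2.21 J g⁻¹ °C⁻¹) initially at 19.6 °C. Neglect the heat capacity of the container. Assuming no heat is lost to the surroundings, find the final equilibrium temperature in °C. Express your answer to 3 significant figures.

Heat lost by copper = heat gained by acetone.
(392.9)(0.379)(161.7 − T) = (385.8)(2.21)(T − 19.6)
148.9091 (161.7 − T) = 852.618 (T − 19.6)
24079 − 148.9091 T = 852.618 T − 16711
40790 = 1001.5271 T
T = 40.73 °C

T_f = 40.7 °C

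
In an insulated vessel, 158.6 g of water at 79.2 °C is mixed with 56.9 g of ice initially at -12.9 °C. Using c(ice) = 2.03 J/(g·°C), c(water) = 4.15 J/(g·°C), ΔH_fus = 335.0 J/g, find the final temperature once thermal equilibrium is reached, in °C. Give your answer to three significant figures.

Heat to bring ice to 0 °C and melt it: q₁ = 56.9×2.03×12.9 + 56.9×335.0 = 20552 J
Heat the water can supply cooling to 0 °C: 158.6×4.15×79.2 = 52128.6 J > q₁, so all ice melts.
Energy balance: 158.6×4.15×(79.2 − T) = 20552 + 56.9×4.15×(T − 0)
658.19(79.2 − T) = 20552 + 236.135 T
52128.6 − 20552 = 894.325 T
T = 31576.6 / 894.325 = 35.31 °C

T_f = 35.3 °C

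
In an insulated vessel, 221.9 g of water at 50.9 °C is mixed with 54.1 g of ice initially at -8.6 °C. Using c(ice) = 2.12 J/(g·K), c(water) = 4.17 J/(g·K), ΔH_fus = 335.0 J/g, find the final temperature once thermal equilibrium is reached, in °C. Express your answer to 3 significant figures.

Heat to bring ice to 0 °C and melt it: q₁ = 54.1×2.12×8.6 + 54.1×335.0 = 19110 J
Heat the water can supply cooling to 0 °C: 221.9×4.17×50.9 = 47098.9 J > q₁, so all ice melts.
Energy balance: 221.9×4.17×(50.9 − T) = 19110 + 54.1×4.17×(T − 0)
925.323(50.9 − T) = 19110 + 225.597 T
47098.9 − 19110 = 1150.920 T
T = 27988.9 / 1150.920 = 24.32 °C

T_f = 24.3 °C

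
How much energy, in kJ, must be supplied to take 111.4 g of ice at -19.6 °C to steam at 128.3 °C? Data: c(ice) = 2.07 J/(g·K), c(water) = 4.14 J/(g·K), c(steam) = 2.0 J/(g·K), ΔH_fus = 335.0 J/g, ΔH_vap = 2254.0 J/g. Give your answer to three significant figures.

q = 345 kJ

q1 (heat ice -19.6→0.0 °C): 111.4 × 2.07 × 19.6 = 4520 J
q2 (melt at 0 °C): 111.4 × 335.0 = 37319 J
q3 (heat water 0.0→100.0 °C): 111.4 × 4.14 × 100.0 = 46120 J
q4 (vaporize at 100 °C): 111.4 × 2254.0 = 251096 J
q5 (heat steam 100.0→128.3 °C): 111.4 × 2.0 × 28.3 = 6305 J
Total: 4520 + 37319 + 46120 + 251096 + 6305 = 345360 J = 345 kJ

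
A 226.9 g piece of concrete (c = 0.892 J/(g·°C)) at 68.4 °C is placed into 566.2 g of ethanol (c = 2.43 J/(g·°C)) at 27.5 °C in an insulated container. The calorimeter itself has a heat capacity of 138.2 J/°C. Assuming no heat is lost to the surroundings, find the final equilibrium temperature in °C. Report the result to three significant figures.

T_f = 32.3 °C

Heat lost by concrete = heat gained by ethanol + calorimeter.
(226.9)(0.892)(68.4 − T) = [(566.2)(2.43) + 138.2](T − 27.5)
202.3948 (68.4 − T) = 1514.066 (T − 27.5)
13844 − 202.3948 T = 1514.066 T − 41637
55481 = 1716.4608 T
T = 32.32 °C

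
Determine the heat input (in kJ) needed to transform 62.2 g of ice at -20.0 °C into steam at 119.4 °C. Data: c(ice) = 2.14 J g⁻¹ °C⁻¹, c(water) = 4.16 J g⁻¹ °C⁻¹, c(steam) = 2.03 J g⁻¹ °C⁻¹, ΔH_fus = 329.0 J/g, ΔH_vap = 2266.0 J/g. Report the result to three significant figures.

q1 (heat ice -20.0→0.0 °C): 62.2 × 2.14 × 20.0 = 2662 J
q2 (melt at 0 °C): 62.2 × 329.0 = 20464 J
q3 (heat water 0.0→100.0 °C): 62.2 × 4.16 × 100.0 = 25875 J
q4 (vaporize at 100 °C): 62.2 × 2266.0 = 140945 J
q5 (heat steam 100.0→119.4 °C): 62.2 × 2.03 × 19.4 = 2450 J
Total: 2662 + 20464 + 25875 + 140945 + 2450 = 192396 J = 192 kJ

q = 192 kJ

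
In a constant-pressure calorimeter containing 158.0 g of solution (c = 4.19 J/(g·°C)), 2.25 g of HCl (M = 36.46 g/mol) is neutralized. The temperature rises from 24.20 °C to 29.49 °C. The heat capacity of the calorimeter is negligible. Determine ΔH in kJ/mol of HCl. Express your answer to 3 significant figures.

ΔH = -56.7 kJ/mol

|ΔT| = |29.49 − 24.20| = 5.29 °C
|q_surr| = (158.0 × 4.19) × 5.29 = 662.02 × 5.29 = 3502 J
n(HCl) = 2.25 / 36.46 = 0.06171 mol
Temperature rose, so q_rxn = −|q_surr| = -3.502 kJ
ΔH = q_rxn / n = -56.749 kJ/mol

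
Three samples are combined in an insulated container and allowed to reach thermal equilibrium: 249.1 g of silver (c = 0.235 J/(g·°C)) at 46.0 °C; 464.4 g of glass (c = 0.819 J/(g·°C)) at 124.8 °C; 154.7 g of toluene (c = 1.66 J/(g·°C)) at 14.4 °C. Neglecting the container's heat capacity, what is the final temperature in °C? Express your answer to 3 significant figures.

Σ mᵢcᵢ(T − Tᵢ) = 0  ⇒  T = Σ mᵢcᵢTᵢ / Σ mᵢcᵢ
Σ mᵢcᵢ = 249.1×0.235 + 464.4×0.819 + 154.7×1.66 = 695.6841
Σ mᵢcᵢTᵢ = 58.5385×46.0 + 380.3436×124.8 + 256.802×14.4 = 53858
T = 53858 / 695.6841 = 77.42 °C

T_f = 77.4 °C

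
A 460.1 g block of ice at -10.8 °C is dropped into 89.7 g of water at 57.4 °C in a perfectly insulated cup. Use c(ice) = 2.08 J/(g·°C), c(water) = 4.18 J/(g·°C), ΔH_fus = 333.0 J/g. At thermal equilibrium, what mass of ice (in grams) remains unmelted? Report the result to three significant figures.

m_ice remaining = 427 g

Heat to warm all ice to 0 °C: 460.1×2.08×10.8 = 10336 J
Heat released by water cooling to 0 °C: 89.7×4.18×57.4 = 21522 J
21522 J < 10336 + 460.1×333.0 = 163549.3 J, so not all ice melts; final T = 0 °C.
Heat left for melting: 21522 − 10336 = 11186 J
Mass melted = 11186 / 333.0 = 33.59 g
Ice remaining = 460.1 − 33.59 = 426.51 g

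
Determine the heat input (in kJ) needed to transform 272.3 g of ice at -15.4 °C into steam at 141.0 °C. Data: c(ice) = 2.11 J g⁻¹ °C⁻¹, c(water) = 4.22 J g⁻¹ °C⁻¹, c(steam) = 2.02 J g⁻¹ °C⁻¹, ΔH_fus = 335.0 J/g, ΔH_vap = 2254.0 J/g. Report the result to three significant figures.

q1 (heat ice -15.4→0.0 °C): 272.3 × 2.11 × 15.4 = 8848 J
q2 (melt at 0 °C): 272.3 × 335.0 = 91221 J
q3 (heat water 0.0→100.0 °C): 272.3 × 4.22 × 100.0 = 114911 J
q4 (vaporize at 100 °C): 272.3 × 2254.0 = 613764 J
q5 (heat steam 100.0→141.0 °C): 272.3 × 2.02 × 41.0 = 22552 J
Total: 8848 + 91221 + 114911 + 613764 + 22552 = 851296 J = 851 kJ

q = 851 kJ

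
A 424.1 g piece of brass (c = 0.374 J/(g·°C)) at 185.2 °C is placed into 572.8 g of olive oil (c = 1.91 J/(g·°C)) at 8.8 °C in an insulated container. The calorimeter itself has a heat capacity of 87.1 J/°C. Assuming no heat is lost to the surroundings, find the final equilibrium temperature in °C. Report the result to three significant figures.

T_f = 29.7 °C

Heat lost by brass = heat gained by olive oil + calorimeter.
(424.1)(0.374)(185.2 − T) = [(572.8)(1.91) + 87.1](T − 8.8)
158.6134 (185.2 − T) = 1181.148 (T − 8.8)
29375 − 158.6134 T = 1181.148 T − 10394
39769 = 1339.7614 T
T = 29.68 °C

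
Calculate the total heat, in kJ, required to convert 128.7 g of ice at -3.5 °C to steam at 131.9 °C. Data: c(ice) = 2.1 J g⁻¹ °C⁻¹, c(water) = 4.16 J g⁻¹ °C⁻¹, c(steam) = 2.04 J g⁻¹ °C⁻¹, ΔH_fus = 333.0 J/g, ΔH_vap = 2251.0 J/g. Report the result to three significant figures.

q = 395 kJ

q1 (heat ice -3.5→0.0 °C): 128.7 × 2.1 × 3.5 = 946 J
q2 (melt at 0 °C): 128.7 × 333.0 = 42857 J
q3 (heat water 0.0→100.0 °C): 128.7 × 4.16 × 100.0 = 53539 J
q4 (vaporize at 100 °C): 128.7 × 2251.0 = 289704 J
q5 (heat steam 100.0→131.9 °C): 128.7 × 2.04 × 31.9 = 8375 J
Total: 946 + 42857 + 53539 + 289704 + 8375 = 395421 J = 395 kJ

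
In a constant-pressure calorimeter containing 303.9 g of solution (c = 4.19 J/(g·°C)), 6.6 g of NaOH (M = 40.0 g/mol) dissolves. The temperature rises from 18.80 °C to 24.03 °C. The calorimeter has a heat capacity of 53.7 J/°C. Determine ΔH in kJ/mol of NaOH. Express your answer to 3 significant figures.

|ΔT| = |24.03 − 18.80| = 5.23 °C
|q_surr| = (303.9 × 4.19 + 53.7) × 5.23 = 1327.041 × 5.23 = 6940 J
n(NaOH) = 6.6 / 40.0 = 0.1650 mol
Temperature rose, so q_rxn = −|q_surr| = -6.940 kJ
ΔH = q_rxn / n = -42.06 kJ/mol

ΔH = -42.1 kJ/mol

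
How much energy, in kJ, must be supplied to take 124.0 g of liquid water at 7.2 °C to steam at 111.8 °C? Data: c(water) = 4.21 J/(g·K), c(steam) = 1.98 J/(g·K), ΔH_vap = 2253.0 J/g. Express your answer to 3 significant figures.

q = 331 kJ

q1 (heat water 7.2→100.0 °C): 124.0 × 4.21 × 92.8 = 48445 J
q2 (vaporize at 100 °C): 124.0 × 2253.0 = 279372 J
q3 (heat steam 100.0→111.8 °C): 124.0 × 1.98 × 11.8 = 2897 J
Total: 48445 + 279372 + 2897 = 330714 J = 331 kJ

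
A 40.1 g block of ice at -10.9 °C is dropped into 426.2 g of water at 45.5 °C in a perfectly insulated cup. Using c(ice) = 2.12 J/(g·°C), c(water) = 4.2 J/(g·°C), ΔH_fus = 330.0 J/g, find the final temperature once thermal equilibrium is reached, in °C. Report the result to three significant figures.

T_f = 34.4 °C

Heat to bring ice to 0 °C and melt it: q₁ = 40.1×2.12×10.9 + 40.1×330.0 = 14160 J
Heat the water can supply cooling to 0 °C: 426.2×4.2×45.5 = 81446.8 J > q₁, so all ice melts.
Energy balance: 426.2×4.2×(45.5 − T) = 14160 + 40.1×4.2×(T − 0)
1790.04(45.5 − T) = 14160 + 168.42 T
81446.8 − 14160 = 1958.46 T
T = 67286.8 / 1958.46 = 34.36 °C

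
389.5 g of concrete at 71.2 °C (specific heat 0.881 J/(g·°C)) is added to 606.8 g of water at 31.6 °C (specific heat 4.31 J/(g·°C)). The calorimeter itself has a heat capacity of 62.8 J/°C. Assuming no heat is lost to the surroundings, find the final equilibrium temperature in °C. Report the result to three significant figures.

Heat lost by concrete = heat gained by water + calorimeter.
(389.5)(0.881)(71.2 − T) = [(606.8)(4.31) + 62.8](T − 31.6)
343.1495 (71.2 − T) = 2678.108 (T − 31.6)
24432 − 343.1495 T = 2678.108 T − 84628
109060 = 3021.2575 T
T = 36.10 °C

T_f = 36.1 °C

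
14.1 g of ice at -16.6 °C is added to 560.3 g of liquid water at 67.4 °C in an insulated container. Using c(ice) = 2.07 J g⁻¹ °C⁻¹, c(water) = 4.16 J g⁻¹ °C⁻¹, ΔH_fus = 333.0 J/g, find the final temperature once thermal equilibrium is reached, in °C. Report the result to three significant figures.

Heat to bring ice to 0 °C and melt it: q₁ = 14.1×2.07×16.6 + 14.1×333.0 = 5179.8 J
Heat the water can supply cooling to 0 °C: 560.3×4.16×67.4 = 157099 J > q₁, so all ice melts.
Energy balance: 560.3×4.16×(67.4 − T) = 5179.8 + 14.1×4.16×(T − 0)
2330.848(67.4 − T) = 5179.8 + 58.656 T
157099 − 5179.8 = 2389.504 T
T = 151919.2 / 2389.504 = 63.58 °C

T_f = 63.6 °C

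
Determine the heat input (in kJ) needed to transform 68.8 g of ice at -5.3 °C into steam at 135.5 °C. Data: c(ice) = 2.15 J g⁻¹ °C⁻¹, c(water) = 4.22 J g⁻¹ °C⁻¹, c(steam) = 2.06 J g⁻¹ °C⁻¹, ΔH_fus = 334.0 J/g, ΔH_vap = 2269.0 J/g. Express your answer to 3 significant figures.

q = 214 kJ

q1 (heat ice -5.3→0.0 °C): 68.8 × 2.15 × 5.3 = 784 J
q2 (melt at 0 °C): 68.8 × 334.0 = 22979 J
q3 (heat water 0.0→100.0 °C): 68.8 × 4.22 × 100.0 = 29034 J
q4 (vaporize at 100 °C): 68.8 × 2269.0 = 156107 J
q5 (heat steam 100.0→135.5 °C): 68.8 × 2.06 × 35.5 = 5031 J
Total: 784 + 22979 + 29034 + 156107 + 5031 = 213935 J = 214 kJ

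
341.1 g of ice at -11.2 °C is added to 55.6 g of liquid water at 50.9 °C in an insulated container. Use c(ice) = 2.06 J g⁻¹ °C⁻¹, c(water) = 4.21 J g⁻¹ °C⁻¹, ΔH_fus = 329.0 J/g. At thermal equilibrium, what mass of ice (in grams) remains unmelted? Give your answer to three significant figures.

Heat to warm all ice to 0 °C: 341.1×2.06×11.2 = 7869.9 J
Heat released by water cooling to 0 °C: 55.6×4.21×50.9 = 11914 J
11914 J < 7869.9 + 341.1×329.0 = 120091.8 J, so not all ice melts; final T = 0 °C.
Heat left for melting: 11914 − 7869.9 = 4044.1 J
Mass melted = 4044.1 / 329.0 = 12.29 g
Ice remaining = 341.1 − 12.29 = 328.81 g

m_ice remaining = 329 g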